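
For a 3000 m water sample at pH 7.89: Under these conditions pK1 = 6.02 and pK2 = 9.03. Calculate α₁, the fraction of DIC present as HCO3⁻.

α₁ = 0.921

α₁ = 1 / (1 + [H⁺]/K1 + K2/[H⁺]) = 1 / (1 + 10^-1.87 + 10^-1.14)
   = 1 / (1 + 0.013490 + 0.072444) = 1/1.0859 = 0.9209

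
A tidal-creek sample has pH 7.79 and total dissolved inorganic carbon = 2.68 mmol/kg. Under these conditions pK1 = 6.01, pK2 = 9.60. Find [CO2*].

[CO2*] = 0.0431 mmol/kg

α₀ = 1 / (1 + K1/[H⁺] + K1K2/[H⁺]²) = 1 / (1 + 10^+1.78 + 10^-0.03)
   = 1 / (1 + 60.256 + 0.93325) = 1/62.189 = 0.01608
[CO2*] = α₀ × DIC = 0.01608 × 2.68 = 0.0431 mmol/kg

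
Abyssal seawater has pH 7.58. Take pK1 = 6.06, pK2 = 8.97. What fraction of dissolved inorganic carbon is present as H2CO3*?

α₀ = 1 / (1 + K1/[H⁺] + K1K2/[H⁺]²) = 1 / (1 + 10^+1.52 + 10^+0.13)
   = 1 / (1 + 33.113 + 1.3490) = 1/35.462 = 0.02820

α₀ = 0.0282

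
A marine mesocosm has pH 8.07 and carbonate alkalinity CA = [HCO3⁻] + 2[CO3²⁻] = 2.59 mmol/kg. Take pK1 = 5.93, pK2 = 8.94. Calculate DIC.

CA = [HCO3⁻] + 2[CO3²⁻] = (α₁ + 2α₂)·DIC
At pH 8.07: [H⁺]/K1 = 10^-2.14 = 0.0072444, K2/[H⁺] = 10^-0.87 = 0.13490
α₁ = 1/(1 + 0.0072444 + 0.13490) = 1/1.1421 = 0.8755; α₂ = α₁·K2/[H⁺] = 0.1181
α₁ + 2α₂ = 1.1118
DIC = CA / (α₁ + 2α₂) = 2.59 / 1.1118 = 2.33 mmol/kg

DIC = 2.33 mmol/kg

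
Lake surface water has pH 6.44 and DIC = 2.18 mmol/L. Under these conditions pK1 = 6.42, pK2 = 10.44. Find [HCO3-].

[HCO3⁻] = 1.12 mmol/L

α₁ = 1 / (1 + [H⁺]/K1 + K2/[H⁺]) = 1 / (1 + 10^-0.02 + 10^-4.00)
   = 1 / (1 + 0.95499 + 0.00010000) = 1/1.9551 = 0.5115
[HCO3⁻] = α₁ × DIC = 0.5115 × 2.18 = 1.12 mmol/L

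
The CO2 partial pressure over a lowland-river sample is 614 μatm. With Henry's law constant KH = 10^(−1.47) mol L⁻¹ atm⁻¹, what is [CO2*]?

[CO2*] = 20.8 μmol/L

KH = 10^(−1.47) = 3.388×10^-2 mol L⁻¹ atm⁻¹
[CO2*] = KH · pCO2 = 3.388×10^-2 × 614×10^-6 atm = 2.08×10^-5 mol/L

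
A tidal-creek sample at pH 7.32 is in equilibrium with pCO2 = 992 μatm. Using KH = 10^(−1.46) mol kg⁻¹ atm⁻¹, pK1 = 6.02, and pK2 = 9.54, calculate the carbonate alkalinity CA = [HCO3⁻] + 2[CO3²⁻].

CA = 0.695 mmol/kg

[CO2*] = KH · pCO2 = 10^(−1.46) × 992×10^-6 = 3.440×10^-5 mol/kg
α₀ = 1/(1 + K1/[H⁺] + K1K2/[H⁺]²) = 1/(1 + 10^+1.30 + 10^-0.92) = 0.04745
DIC = [CO2*]/α₀ = 3.440×10^-5 / 0.04745 = 0.7248 mmol/kg
CA = (α₁ + 2α₂)·DIC = (0.9468 + 2×0.005705) × 0.7248 = 0.695 mmol/kg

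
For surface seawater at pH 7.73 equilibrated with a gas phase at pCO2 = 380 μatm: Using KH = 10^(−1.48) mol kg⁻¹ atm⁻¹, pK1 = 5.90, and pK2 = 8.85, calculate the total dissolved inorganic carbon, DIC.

DIC = 0.928 mmol/kg

[CO2*] = KH · pCO2 = 10^(−1.48) × 380×10^-6 = 1.258×10^-5 mol/kg
α₀ = 1/(1 + K1/[H⁺] + K1K2/[H⁺]²) = 1/(1 + 10^+1.83 + 10^+0.71) = 0.01356
DIC = [CO2*]/α₀ = 1.258×10^-5 / 0.01356 = 0.928 mmol/kg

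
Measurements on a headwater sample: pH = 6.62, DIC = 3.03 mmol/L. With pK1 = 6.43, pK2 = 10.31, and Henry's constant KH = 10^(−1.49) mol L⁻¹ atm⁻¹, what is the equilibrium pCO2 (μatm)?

α₀ = 1 / (1 + K1/[H⁺] + K1K2/[H⁺]²) = 1 / (1 + 10^+0.19 + 10^-3.50)
   = 1 / (1 + 1.5488 + 0.00031623) = 1/2.5491 = 0.3923
[CO2*] = α₀ × DIC = 0.3923 × 3.03 = 1.189 mmol/L
pCO2 = [CO2*]/KH = 1.189×10^-3 / 3.236×10^-2 = 3.67×10^4 μatm

pCO2 = 3.67×10^4 μatm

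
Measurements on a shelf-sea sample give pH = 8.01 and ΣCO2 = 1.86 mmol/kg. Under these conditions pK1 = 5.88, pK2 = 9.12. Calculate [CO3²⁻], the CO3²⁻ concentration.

[CO3²⁻] = 0.133 mmol/kg

α₂ = 1 / (1 + [H⁺]/K2 + [H⁺]²/(K1K2)) = 1 / (1 + 10^+1.11 + 10^-1.02)
   = 1 / (1 + 12.882 + 0.095499) = 1/13.978 = 0.07154
[CO3²⁻] = α₂ × DIC = 0.07154 × 1.86 = 0.133 mmol/kg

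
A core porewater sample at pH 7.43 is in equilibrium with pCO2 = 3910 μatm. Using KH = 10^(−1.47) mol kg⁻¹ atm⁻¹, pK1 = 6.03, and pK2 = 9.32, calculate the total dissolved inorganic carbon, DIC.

DIC = 3.50 mmol/kg

[CO2*] = KH · pCO2 = 10^(−1.47) × 3910×10^-6 = 1.325×10^-4 mol/kg
α₀ = 1/(1 + K1/[H⁺] + K1K2/[H⁺]²) = 1/(1 + 10^+1.40 + 10^-0.49) = 0.03782
DIC = [CO2*]/α₀ = 1.325×10^-4 / 0.03782 = 3.50 mmol/kg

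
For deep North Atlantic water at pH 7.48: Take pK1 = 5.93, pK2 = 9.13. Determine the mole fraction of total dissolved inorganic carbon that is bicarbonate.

α₁ = 1 / (1 + [H⁺]/K1 + K2/[H⁺]) = 1 / (1 + 10^-1.55 + 10^-1.65)
   = 1 / (1 + 0.028184 + 0.022387) = 1/1.0506 = 0.9519

α₁ = 0.952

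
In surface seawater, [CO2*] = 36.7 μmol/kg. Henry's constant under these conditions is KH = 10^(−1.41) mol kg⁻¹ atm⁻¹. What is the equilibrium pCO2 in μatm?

pCO2 = 943 μatm

KH = 10^(−1.41) = 3.890×10^-2 mol kg⁻¹ atm⁻¹
pCO2 = [CO2*]/KH = 36.7×10^-6 / 3.890×10^-2 = 9.43×10^-4 atm = 943 μatm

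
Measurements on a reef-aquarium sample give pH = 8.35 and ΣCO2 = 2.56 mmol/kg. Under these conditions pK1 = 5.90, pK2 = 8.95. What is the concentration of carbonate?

α₂ = 1 / (1 + [H⁺]/K2 + [H⁺]²/(K1K2)) = 1 / (1 + 10^+0.60 + 10^-1.85)
   = 1 / (1 + 3.9811 + 0.014125) = 1/4.9952 = 0.2002
[CO3²⁻] = α₂ × DIC = 0.2002 × 2.56 = 0.512 mmol/kg

[CO3²⁻] = 0.512 mmol/kg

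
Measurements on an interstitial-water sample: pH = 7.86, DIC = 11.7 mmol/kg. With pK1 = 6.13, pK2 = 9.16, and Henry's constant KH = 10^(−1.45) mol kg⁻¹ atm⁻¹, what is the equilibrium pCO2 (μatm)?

α₀ = 1 / (1 + K1/[H⁺] + K1K2/[H⁺]²) = 1 / (1 + 10^+1.73 + 10^+0.43)
   = 1 / (1 + 53.703 + 2.6915) = 1/57.395 = 0.01742
[CO2*] = α₀ × DIC = 0.01742 × 11.7 = 0.2039 mmol/kg
pCO2 = [CO2*]/KH = 2.039×10^-4 / 3.548×10^-2 = 5750 μatm

pCO2 = 5750 μatm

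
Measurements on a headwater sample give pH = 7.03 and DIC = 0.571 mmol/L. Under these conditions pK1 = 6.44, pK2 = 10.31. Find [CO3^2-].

[CO3²⁻] = 0.238 μmol/L

α₂ = 1 / (1 + [H⁺]/K2 + [H⁺]²/(K1K2)) = 1 / (1 + 10^+3.28 + 10^+2.69)
   = 1 / (1 + 1905.5 + 489.78) = 1/2396.2 = 0.0004173
[CO3²⁻] = α₂ × DIC = 0.0004173 × 0.571 = 0.000238 mmol/L = 0.238 μmol/L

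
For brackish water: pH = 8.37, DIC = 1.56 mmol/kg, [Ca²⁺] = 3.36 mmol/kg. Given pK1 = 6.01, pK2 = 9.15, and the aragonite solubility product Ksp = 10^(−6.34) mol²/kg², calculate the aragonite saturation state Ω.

α₂ = 1 / (1 + [H⁺]/K2 + [H⁺]²/(K1K2)) = 1 / (1 + 10^+0.78 + 10^-1.58)
   = 1 / (1 + 6.0256 + 0.026303) = 1/7.0519 = 0.1418
[CO3²⁻] = α₂ × DIC = 0.1418 × 1.56 = 0.2212 mmol/kg
Ksp = 10^(−6.34) = 4.571×10^-7
Ω = [Ca²⁺][CO3²⁻]/Ksp = (3.36×10^-3)(2.212×10^-4) / 4.571×10^-7 = 1.63

Ω = 1.63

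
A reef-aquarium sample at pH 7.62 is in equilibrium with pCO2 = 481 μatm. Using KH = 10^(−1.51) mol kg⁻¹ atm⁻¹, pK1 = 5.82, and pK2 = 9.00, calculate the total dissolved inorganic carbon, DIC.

DIC = 0.992 mmol/kg

[CO2*] = KH · pCO2 = 10^(−1.51) × 481×10^-6 = 1.486×10^-5 mol/kg
α₀ = 1/(1 + K1/[H⁺] + K1K2/[H⁺]²) = 1/(1 + 10^+1.80 + 10^+0.42) = 0.01499
DIC = [CO2*]/α₀ = 1.486×10^-5 / 0.01499 = 0.992 mmol/kg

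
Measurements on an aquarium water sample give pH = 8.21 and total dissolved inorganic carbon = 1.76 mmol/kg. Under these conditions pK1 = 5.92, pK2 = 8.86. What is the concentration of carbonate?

α₂ = 1 / (1 + [H⁺]/K2 + [H⁺]²/(K1K2)) = 1 / (1 + 10^+0.65 + 10^-1.64)
   = 1 / (1 + 4.4668 + 0.022909) = 1/5.4897 = 0.1822
[CO3²⁻] = α₂ × DIC = 0.1822 × 1.76 = 0.321 mmol/kg

[CO3²⁻] = 0.321 mmol/kg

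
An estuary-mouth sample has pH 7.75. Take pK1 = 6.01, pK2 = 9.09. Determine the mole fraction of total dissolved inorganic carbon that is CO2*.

α₀ = 1 / (1 + K1/[H⁺] + K1K2/[H⁺]²) = 1 / (1 + 10^+1.74 + 10^+0.40)
   = 1 / (1 + 54.954 + 2.5119) = 1/58.466 = 0.01710

α₀ = 0.0171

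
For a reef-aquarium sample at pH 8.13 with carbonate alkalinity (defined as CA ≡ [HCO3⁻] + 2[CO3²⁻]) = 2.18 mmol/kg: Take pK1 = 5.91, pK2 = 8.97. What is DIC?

DIC = 1.95 mmol/kg

CA = [HCO3⁻] + 2[CO3²⁻] = (α₁ + 2α₂)·DIC
At pH 8.13: [H⁺]/K1 = 10^-2.22 = 0.0060256, K2/[H⁺] = 10^-0.84 = 0.14454
α₁ = 1/(1 + 0.0060256 + 0.14454) = 1/1.1506 = 0.8691; α₂ = α₁·K2/[H⁺] = 0.1256
α₁ + 2α₂ = 1.1204
DIC = CA / (α₁ + 2α₂) = 2.18 / 1.1204 = 1.95 mmol/kg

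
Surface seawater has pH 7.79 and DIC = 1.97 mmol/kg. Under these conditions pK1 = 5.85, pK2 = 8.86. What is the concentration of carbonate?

[CO3²⁻] = 0.153 mmol/kg

α₂ = 1 / (1 + [H⁺]/K2 + [H⁺]²/(K1K2)) = 1 / (1 + 10^+1.07 + 10^-0.87)
   = 1 / (1 + 11.749 + 0.13490) = 1/12.884 = 0.07762
[CO3²⁻] = α₂ × DIC = 0.07762 × 1.97 = 0.153 mmol/kg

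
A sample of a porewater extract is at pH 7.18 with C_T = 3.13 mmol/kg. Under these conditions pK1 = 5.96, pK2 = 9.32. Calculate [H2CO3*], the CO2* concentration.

α₀ = 1 / (1 + K1/[H⁺] + K1K2/[H⁺]²) = 1 / (1 + 10^+1.22 + 10^-0.92)
   = 1 / (1 + 16.596 + 0.12023) = 1/17.716 = 0.05645
[CO2*] = α₀ × DIC = 0.05645 × 3.13 = 0.177 mmol/kg

[CO2*] = 0.177 mmol/kg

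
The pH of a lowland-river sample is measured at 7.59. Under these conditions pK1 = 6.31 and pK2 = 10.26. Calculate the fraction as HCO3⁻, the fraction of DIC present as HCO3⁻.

α₁ = 1 / (1 + [H⁺]/K1 + K2/[H⁺]) = 1 / (1 + 10^-1.28 + 10^-2.67)
   = 1 / (1 + 0.052481 + 0.0021380) = 1/1.0546 = 0.9482

α₁ = 0.948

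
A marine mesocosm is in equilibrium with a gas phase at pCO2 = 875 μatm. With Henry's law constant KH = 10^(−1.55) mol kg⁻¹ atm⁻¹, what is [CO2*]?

[CO2*] = 24.7 μmol/kg

KH = 10^(−1.55) = 2.818×10^-2 mol kg⁻¹ atm⁻¹
[CO2*] = KH · pCO2 = 2.818×10^-2 × 875×10^-6 atm = 2.47×10^-5 mol/kg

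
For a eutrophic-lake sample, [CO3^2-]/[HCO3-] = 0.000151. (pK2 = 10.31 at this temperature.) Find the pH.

pH = 6.49

From K2 = [H⁺][CO3^2-]/[HCO3-]:  pH = pK2 + log₁₀([CO3^2-]/[HCO3-])
log₁₀(0.000151) = -3.821
pH = 10.31 + (-3.821) = 6.49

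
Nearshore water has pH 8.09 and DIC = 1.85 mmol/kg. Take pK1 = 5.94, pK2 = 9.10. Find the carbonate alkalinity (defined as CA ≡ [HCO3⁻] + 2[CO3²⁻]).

CA = [HCO3⁻] + 2[CO3²⁻] = (α₁ + 2α₂)·DIC
At pH 8.09: [H⁺]/K1 = 10^-2.15 = 0.0070795, K2/[H⁺] = 10^-1.01 = 0.097724
α₁ = 1/(1 + 0.0070795 + 0.097724) = 1/1.1048 = 0.9051; α₂ = α₁·K2/[H⁺] = 0.08845
α₁ + 2α₂ = 1.0820
CA = 1.0820 × 1.85 = 2.00 mmol/kg

CA = 2.00 mmol/kg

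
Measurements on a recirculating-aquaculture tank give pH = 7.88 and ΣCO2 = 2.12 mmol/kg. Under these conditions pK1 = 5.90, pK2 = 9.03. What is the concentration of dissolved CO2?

[CO2*] = 0.0205 mmol/kg

α₀ = 1 / (1 + K1/[H⁺] + K1K2/[H⁺]²) = 1 / (1 + 10^+1.98 + 10^+0.83)
   = 1 / (1 + 95.499 + 6.7608) = 1/103.26 = 0.009684
[CO2*] = α₀ × DIC = 0.009684 × 2.12 = 0.0205 mmol/kg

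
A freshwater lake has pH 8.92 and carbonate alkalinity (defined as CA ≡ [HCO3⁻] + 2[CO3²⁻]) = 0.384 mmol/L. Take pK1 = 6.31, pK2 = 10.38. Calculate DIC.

CA = [HCO3⁻] + 2[CO3²⁻] = (α₁ + 2α₂)·DIC
At pH 8.92: [H⁺]/K1 = 10^-2.61 = 0.0024547, K2/[H⁺] = 10^-1.46 = 0.034674
α₁ = 1/(1 + 0.0024547 + 0.034674) = 1/1.0371 = 0.9642; α₂ = α₁·K2/[H⁺] = 0.03343
α₁ + 2α₂ = 1.0311
DIC = CA / (α₁ + 2α₂) = 0.384 / 1.0311 = 0.372 mmol/L

DIC = 0.372 mmol/L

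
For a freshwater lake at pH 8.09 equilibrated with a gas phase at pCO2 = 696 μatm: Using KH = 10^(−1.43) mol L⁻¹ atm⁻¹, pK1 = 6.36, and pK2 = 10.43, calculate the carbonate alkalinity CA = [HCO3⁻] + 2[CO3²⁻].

CA = 1.40 mmol/L

[CO2*] = KH · pCO2 = 10^(−1.43) × 696×10^-6 = 2.586×10^-5 mol/L
α₀ = 1/(1 + K1/[H⁺] + K1K2/[H⁺]²) = 1/(1 + 10^+1.73 + 10^-0.61) = 0.01820
DIC = [CO2*]/α₀ = 2.586×10^-5 / 0.01820 = 1.421 mmol/L
CA = (α₁ + 2α₂)·DIC = (0.9773 + 2×0.004467) × 1.421 = 1.40 mmol/L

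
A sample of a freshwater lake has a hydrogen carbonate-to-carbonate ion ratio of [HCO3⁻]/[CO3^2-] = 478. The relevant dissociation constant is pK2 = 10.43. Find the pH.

From K2 = [H⁺][CO3^2-]/[HCO3⁻]:  pH = pK2 − log₁₀([HCO3⁻]/[CO3^2-])
log₁₀(478) = +2.679
pH = 10.43 − (+2.679) = 7.75

pH = 7.75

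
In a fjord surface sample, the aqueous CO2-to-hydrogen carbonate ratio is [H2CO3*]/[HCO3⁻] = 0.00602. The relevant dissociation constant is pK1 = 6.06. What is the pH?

From K1 = [H⁺][HCO3⁻]/[H2CO3*]:  pH = pK1 − log₁₀([H2CO3*]/[HCO3⁻])
log₁₀(0.00602) = -2.220
pH = 6.06 − (-2.220) = 8.28

pH = 8.28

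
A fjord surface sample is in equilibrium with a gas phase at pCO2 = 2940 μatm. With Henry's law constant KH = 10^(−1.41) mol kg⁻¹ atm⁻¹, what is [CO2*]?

KH = 10^(−1.41) = 3.890×10^-2 mol kg⁻¹ atm⁻¹
[CO2*] = KH · pCO2 = 3.890×10^-2 × 2940×10^-6 atm = 1.14×10^-4 mol/kg

[CO2*] = 114 μmol/kg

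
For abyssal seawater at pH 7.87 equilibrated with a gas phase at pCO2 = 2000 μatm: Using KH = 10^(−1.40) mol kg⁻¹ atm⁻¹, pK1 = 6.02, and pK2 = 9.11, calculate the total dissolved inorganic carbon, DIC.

DIC = 6.04 mmol/kg

[CO2*] = KH · pCO2 = 10^(−1.40) × 2000×10^-6 = 7.962×10^-5 mol/kg
α₀ = 1/(1 + K1/[H⁺] + K1K2/[H⁺]²) = 1/(1 + 10^+1.85 + 10^+0.61) = 0.01318
DIC = [CO2*]/α₀ = 7.962×10^-5 / 0.01318 = 6.04 mmol/kg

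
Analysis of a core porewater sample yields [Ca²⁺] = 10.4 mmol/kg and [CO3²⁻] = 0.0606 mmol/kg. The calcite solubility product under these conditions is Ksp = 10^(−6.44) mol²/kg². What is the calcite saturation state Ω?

Ω = 1.74

Ksp = 10^(−6.44) = 3.631×10^-7
Ω = [Ca²⁺][CO3²⁻]/Ksp = (10.4×10^-3)(0.0606×10^-3) / 3.631×10^-7 = 1.74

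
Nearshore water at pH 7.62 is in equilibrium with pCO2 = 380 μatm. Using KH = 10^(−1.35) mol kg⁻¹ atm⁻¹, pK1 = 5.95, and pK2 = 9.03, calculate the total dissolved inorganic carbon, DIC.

[CO2*] = KH · pCO2 = 10^(−1.35) × 380×10^-6 = 1.697×10^-5 mol/kg
α₀ = 1/(1 + K1/[H⁺] + K1K2/[H⁺]²) = 1/(1 + 10^+1.67 + 10^+0.26) = 0.02016
DIC = [CO2*]/α₀ = 1.697×10^-5 / 0.02016 = 0.842 mmol/kg

DIC = 0.842 mmol/kg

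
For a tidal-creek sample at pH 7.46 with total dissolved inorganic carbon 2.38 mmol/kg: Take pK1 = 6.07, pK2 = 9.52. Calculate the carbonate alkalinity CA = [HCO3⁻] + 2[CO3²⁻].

CA = 2.31 mmol/kg

CA = [HCO3⁻] + 2[CO3²⁻] = (α₁ + 2α₂)·DIC
At pH 7.46: [H⁺]/K1 = 10^-1.39 = 0.040738, K2/[H⁺] = 10^-2.06 = 0.0087096
α₁ = 1/(1 + 0.040738 + 0.0087096) = 1/1.0494 = 0.9529; α₂ = α₁·K2/[H⁺] = 0.008299
α₁ + 2α₂ = 0.9695
CA = 0.9695 × 2.38 = 2.31 mmol/kg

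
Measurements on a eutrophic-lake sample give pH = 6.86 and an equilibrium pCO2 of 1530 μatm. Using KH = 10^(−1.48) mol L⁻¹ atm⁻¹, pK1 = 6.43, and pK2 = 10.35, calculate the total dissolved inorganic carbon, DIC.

DIC = 0.187 mmol/L

[CO2*] = KH · pCO2 = 10^(−1.48) × 1530×10^-6 = 5.066×10^-5 mol/L
α₀ = 1/(1 + K1/[H⁺] + K1K2/[H⁺]²) = 1/(1 + 10^+0.43 + 10^-3.06) = 0.2708
DIC = [CO2*]/α₀ = 5.066×10^-5 / 0.2708 = 0.187 mmol/L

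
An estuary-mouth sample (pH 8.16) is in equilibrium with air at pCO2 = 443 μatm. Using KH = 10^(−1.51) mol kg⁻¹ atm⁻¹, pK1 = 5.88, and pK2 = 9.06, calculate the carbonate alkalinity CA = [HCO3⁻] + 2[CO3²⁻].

CA = 3.27 mmol/kg

[CO2*] = KH · pCO2 = 10^(−1.51) × 443×10^-6 = 1.369×10^-5 mol/kg
α₀ = 1/(1 + K1/[H⁺] + K1K2/[H⁺]²) = 1/(1 + 10^+2.28 + 10^+1.38) = 0.004640
DIC = [CO2*]/α₀ = 1.369×10^-5 / 0.004640 = 2.951 mmol/kg
CA = (α₁ + 2α₂)·DIC = (0.8841 + 2×0.1113) × 2.951 = 3.27 mmol/kg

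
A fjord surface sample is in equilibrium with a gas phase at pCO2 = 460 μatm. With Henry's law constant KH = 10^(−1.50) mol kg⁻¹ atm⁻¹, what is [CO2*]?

[CO2*] = 14.5 μmol/kg

KH = 10^(−1.50) = 3.162×10^-2 mol kg⁻¹ atm⁻¹
[CO2*] = KH · pCO2 = 3.162×10^-2 × 460×10^-6 atm = 1.45×10^-5 mol/kg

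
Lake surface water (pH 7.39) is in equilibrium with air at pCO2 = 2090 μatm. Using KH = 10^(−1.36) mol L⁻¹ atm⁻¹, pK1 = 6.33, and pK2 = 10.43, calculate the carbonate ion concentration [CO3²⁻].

[CO2*] = KH · pCO2 = 10^(−1.36) × 2090×10^-6 = 9.123×10^-5 mol/L
α₀ = 1/(1 + K1/[H⁺] + K1K2/[H⁺]²) = 1/(1 + 10^+1.06 + 10^-1.98) = 0.08005
DIC = [CO2*]/α₀ = 9.123×10^-5 / 0.08005 = 1.140 mmol/L
[CO3²⁻] = α₂·DIC; α₂ = 0.0008382, so [CO3²⁻] = 0.0008382 × 1.140 = 0.000955 mmol/L = 0.955 μmol/L

[CO3²⁻] = 0.955 μmol/L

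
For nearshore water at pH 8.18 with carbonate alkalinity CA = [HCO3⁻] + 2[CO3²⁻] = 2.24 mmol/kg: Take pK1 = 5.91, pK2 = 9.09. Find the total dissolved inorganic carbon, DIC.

CA = [HCO3⁻] + 2[CO3²⁻] = (α₁ + 2α₂)·DIC
At pH 8.18: [H⁺]/K1 = 10^-2.27 = 0.0053703, K2/[H⁺] = 10^-0.91 = 0.12303
α₁ = 1/(1 + 0.0053703 + 0.12303) = 1/1.1284 = 0.8862; α₂ = α₁·K2/[H⁺] = 0.1090
α₁ + 2α₂ = 1.1043
DIC = CA / (α₁ + 2α₂) = 2.24 / 1.1043 = 2.03 mmol/kg

DIC = 2.03 mmol/kg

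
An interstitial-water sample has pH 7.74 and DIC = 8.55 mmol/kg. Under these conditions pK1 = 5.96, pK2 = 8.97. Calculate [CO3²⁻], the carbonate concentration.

[CO3²⁻] = 0.468 mmol/kg

α₂ = 1 / (1 + [H⁺]/K2 + [H⁺]²/(K1K2)) = 1 / (1 + 10^+1.23 + 10^-0.55)
   = 1 / (1 + 16.982 + 0.28184) = 1/18.264 = 0.05475
[CO3²⁻] = α₂ × DIC = 0.05475 × 8.55 = 0.468 mmol/kg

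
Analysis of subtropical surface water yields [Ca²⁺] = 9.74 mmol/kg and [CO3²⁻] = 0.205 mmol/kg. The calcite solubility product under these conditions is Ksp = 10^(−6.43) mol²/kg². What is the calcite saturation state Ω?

Ω = 5.37

Ksp = 10^(−6.43) = 3.715×10^-7
Ω = [Ca²⁺][CO3²⁻]/Ksp = (9.74×10^-3)(0.205×10^-3) / 3.715×10^-7 = 5.37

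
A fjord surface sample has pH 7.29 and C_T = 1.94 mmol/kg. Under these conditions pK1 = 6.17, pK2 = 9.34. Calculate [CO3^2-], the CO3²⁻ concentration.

α₂ = 1 / (1 + [H⁺]/K2 + [H⁺]²/(K1K2)) = 1 / (1 + 10^+2.05 + 10^+0.93)
   = 1 / (1 + 112.20 + 8.5114) = 1/121.71 = 0.008216
[CO3²⁻] = α₂ × DIC = 0.008216 × 1.94 = 0.0159 mmol/kg = 15.9 μmol/kg

[CO3²⁻] = 15.9 μmol/kg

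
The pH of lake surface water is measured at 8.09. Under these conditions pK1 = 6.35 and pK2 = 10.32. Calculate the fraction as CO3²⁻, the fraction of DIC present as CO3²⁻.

α₂ = 1 / (1 + [H⁺]/K2 + [H⁺]²/(K1K2)) = 1 / (1 + 10^+2.23 + 10^+0.49)
   = 1 / (1 + 169.82 + 3.0903) = 1/173.91 = 0.005750

α₂ = 0.00575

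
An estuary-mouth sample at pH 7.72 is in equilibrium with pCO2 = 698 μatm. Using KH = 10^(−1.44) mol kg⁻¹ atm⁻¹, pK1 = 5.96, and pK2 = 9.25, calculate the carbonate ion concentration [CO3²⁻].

[CO3²⁻] = 0.0430 mmol/kg

[CO2*] = KH · pCO2 = 10^(−1.44) × 698×10^-6 = 2.534×10^-5 mol/kg
α₀ = 1/(1 + K1/[H⁺] + K1K2/[H⁺]²) = 1/(1 + 10^+1.76 + 10^+0.23) = 0.01660
DIC = [CO2*]/α₀ = 2.534×10^-5 / 0.01660 = 1.527 mmol/kg
[CO3²⁻] = α₂·DIC; α₂ = 0.02819, so [CO3²⁻] = 0.02819 × 1.527 = 0.0430 mmol/kg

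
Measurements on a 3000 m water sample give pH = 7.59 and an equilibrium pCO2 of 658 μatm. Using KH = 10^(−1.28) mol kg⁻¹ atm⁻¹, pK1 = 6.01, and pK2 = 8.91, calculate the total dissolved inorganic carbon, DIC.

[CO2*] = KH · pCO2 = 10^(−1.28) × 658×10^-6 = 3.453×10^-5 mol/kg
α₀ = 1/(1 + K1/[H⁺] + K1K2/[H⁺]²) = 1/(1 + 10^+1.58 + 10^+0.26) = 0.02449
DIC = [CO2*]/α₀ = 3.453×10^-5 / 0.02449 = 1.41 mmol/kg

DIC = 1.41 mmol/kg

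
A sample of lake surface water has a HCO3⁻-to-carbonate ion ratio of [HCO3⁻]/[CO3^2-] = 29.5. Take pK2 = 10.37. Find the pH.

pH = 8.90

From K2 = [H⁺][CO3^2-]/[HCO3⁻]:  pH = pK2 − log₁₀([HCO3⁻]/[CO3^2-])
log₁₀(29.5) = +1.470
pH = 10.37 − (+1.470) = 8.90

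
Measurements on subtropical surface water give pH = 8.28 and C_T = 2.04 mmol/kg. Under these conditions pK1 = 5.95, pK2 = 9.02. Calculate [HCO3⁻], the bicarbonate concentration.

[HCO3⁻] = 1.72 mmol/kg

α₁ = 1 / (1 + [H⁺]/K1 + K2/[H⁺]) = 1 / (1 + 10^-2.33 + 10^-0.74)
   = 1 / (1 + 0.0046774 + 0.18197) = 1/1.1866 = 0.8427
[HCO3⁻] = α₁ × DIC = 0.8427 × 2.04 = 1.72 mmol/kg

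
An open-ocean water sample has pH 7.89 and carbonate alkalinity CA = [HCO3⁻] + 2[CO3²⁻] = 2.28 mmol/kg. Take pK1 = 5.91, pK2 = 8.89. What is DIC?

DIC = 2.11 mmol/kg

CA = [HCO3⁻] + 2[CO3²⁻] = (α₁ + 2α₂)·DIC
At pH 7.89: [H⁺]/K1 = 10^-1.98 = 0.010471, K2/[H⁺] = 10^-1.00 = 0.10000
α₁ = 1/(1 + 0.010471 + 0.10000) = 1/1.1105 = 0.9005; α₂ = α₁·K2/[H⁺] = 0.09005
α₁ + 2α₂ = 1.0806
DIC = CA / (α₁ + 2α₂) = 2.28 / 1.0806 = 2.11 mmol/kg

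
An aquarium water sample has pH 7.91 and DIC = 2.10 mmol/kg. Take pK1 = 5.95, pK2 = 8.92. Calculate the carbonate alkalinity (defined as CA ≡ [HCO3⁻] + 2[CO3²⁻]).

CA = 2.26 mmol/kg

CA = [HCO3⁻] + 2[CO3²⁻] = (α₁ + 2α₂)·DIC
At pH 7.91: [H⁺]/K1 = 10^-1.96 = 0.010965, K2/[H⁺] = 10^-1.01 = 0.097724
α₁ = 1/(1 + 0.010965 + 0.097724) = 1/1.1087 = 0.9020; α₂ = α₁·K2/[H⁺] = 0.08814
α₁ + 2α₂ = 1.0783
CA = 1.0783 × 2.10 = 2.26 mmol/kg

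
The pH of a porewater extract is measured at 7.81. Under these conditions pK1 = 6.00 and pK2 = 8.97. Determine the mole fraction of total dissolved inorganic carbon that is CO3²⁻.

α₂ = 1 / (1 + [H⁺]/K2 + [H⁺]²/(K1K2)) = 1 / (1 + 10^+1.16 + 10^-0.65)
   = 1 / (1 + 14.454 + 0.22387) = 1/15.678 = 0.06378

α₂ = 0.0638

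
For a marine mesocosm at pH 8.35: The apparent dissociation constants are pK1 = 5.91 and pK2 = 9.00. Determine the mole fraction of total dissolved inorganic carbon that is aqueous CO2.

α₀ = 0.00296

α₀ = 1 / (1 + K1/[H⁺] + K1K2/[H⁺]²) = 1 / (1 + 10^+2.44 + 10^+1.79)
   = 1 / (1 + 275.42 + 61.660) = 1/338.08 = 0.002958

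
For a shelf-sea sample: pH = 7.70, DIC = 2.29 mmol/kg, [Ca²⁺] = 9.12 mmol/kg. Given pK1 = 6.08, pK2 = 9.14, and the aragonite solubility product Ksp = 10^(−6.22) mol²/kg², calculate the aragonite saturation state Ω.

α₂ = 1 / (1 + [H⁺]/K2 + [H⁺]²/(K1K2)) = 1 / (1 + 10^+1.44 + 10^-0.18)
   = 1 / (1 + 27.542 + 0.66069) = 1/29.203 = 0.03424
[CO3²⁻] = α₂ × DIC = 0.03424 × 2.29 = 0.07842 mmol/kg
Ksp = 10^(−6.22) = 6.026×10^-7
Ω = [Ca²⁺][CO3²⁻]/Ksp = (9.12×10^-3)(7.842×10^-5) / 6.026×10^-7 = 1.19

Ω = 1.19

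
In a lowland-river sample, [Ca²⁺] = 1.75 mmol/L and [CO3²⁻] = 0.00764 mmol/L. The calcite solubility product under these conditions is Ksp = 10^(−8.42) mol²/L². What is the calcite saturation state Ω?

Ksp = 10^(−8.42) = 3.802×10^-9
Ω = [Ca²⁺][CO3²⁻]/Ksp = (1.75×10^-3)(0.00764×10^-3) / 3.802×10^-9 = 3.52

Ω = 3.52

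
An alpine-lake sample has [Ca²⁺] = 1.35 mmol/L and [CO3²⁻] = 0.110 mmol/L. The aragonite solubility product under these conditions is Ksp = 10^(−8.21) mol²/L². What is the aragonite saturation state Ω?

Ω = 24.1

Ksp = 10^(−8.21) = 6.166×10^-9
Ω = [Ca²⁺][CO3²⁻]/Ksp = (1.35×10^-3)(0.110×10^-3) / 6.166×10^-9 = 24.1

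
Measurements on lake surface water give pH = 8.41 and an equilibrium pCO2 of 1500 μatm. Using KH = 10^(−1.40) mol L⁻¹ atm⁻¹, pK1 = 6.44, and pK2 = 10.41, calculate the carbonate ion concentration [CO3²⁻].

[CO3²⁻] = 0.0557 mmol/L

[CO2*] = KH · pCO2 = 10^(−1.40) × 1500×10^-6 = 5.972×10^-5 mol/L
α₀ = 1/(1 + K1/[H⁺] + K1K2/[H⁺]²) = 1/(1 + 10^+1.97 + 10^-0.03) = 0.01050
DIC = [CO2*]/α₀ = 5.972×10^-5 / 0.01050 = 5.688 mmol/L
[CO3²⁻] = α₂·DIC; α₂ = 0.009797, so [CO3²⁻] = 0.009797 × 5.688 = 0.0557 mmol/L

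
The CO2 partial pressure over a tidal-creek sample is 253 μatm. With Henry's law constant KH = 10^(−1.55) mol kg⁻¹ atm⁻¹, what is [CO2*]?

[CO2*] = 7.13 μmol/kg

KH = 10^(−1.55) = 2.818×10^-2 mol kg⁻¹ atm⁻¹
[CO2*] = KH · pCO2 = 2.818×10^-2 × 253×10^-6 atm = 7.13×10^-6 mol/kg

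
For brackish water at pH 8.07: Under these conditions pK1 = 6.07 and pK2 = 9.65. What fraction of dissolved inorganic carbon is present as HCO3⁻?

α₁ = 0.965

α₁ = 1 / (1 + [H⁺]/K1 + K2/[H⁺]) = 1 / (1 + 10^-2.00 + 10^-1.58)
   = 1 / (1 + 0.010000 + 0.026303) = 1/1.0363 = 0.9650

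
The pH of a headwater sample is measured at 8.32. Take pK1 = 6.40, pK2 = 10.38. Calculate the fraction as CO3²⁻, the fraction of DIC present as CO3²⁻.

α₂ = 1 / (1 + [H⁺]/K2 + [H⁺]²/(K1K2)) = 1 / (1 + 10^+2.06 + 10^+0.14)
   = 1 / (1 + 114.82 + 1.3804) = 1/117.20 = 0.008533

α₂ = 0.00853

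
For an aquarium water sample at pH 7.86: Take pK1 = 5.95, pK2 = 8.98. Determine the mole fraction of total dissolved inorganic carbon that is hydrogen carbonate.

α₁ = 0.919

α₁ = 1 / (1 + [H⁺]/K1 + K2/[H⁺]) = 1 / (1 + 10^-1.91 + 10^-1.12)
   = 1 / (1 + 0.012303 + 0.075858) = 1/1.0882 = 0.9190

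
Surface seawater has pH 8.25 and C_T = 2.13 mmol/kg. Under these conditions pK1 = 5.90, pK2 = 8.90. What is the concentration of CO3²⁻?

α₂ = 1 / (1 + [H⁺]/K2 + [H⁺]²/(K1K2)) = 1 / (1 + 10^+0.65 + 10^-1.70)
   = 1 / (1 + 4.4668 + 0.019953) = 1/5.4868 = 0.1823
[CO3²⁻] = α₂ × DIC = 0.1823 × 2.13 = 0.388 mmol/kg

[CO3²⁻] = 0.388 mmol/kg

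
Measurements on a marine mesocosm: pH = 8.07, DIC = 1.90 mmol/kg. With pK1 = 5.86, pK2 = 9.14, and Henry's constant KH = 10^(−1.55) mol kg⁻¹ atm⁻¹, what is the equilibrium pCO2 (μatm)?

α₀ = 1 / (1 + K1/[H⁺] + K1K2/[H⁺]²) = 1 / (1 + 10^+2.21 + 10^+1.14)
   = 1 / (1 + 162.18 + 13.804) = 1/176.98 = 0.005650
[CO2*] = α₀ × DIC = 0.005650 × 1.90 = 0.01074 mmol/kg = 10.74 μmol/kg
pCO2 = [CO2*]/KH = 1.074×10^-5 / 2.818×10^-2 = 381 μatm

pCO2 = 381 μatm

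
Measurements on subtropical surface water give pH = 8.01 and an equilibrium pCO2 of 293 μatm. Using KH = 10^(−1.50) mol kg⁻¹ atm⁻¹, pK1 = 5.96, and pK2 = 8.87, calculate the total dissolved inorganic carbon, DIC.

[CO2*] = KH · pCO2 = 10^(−1.50) × 293×10^-6 = 9.265×10^-6 mol/kg
α₀ = 1/(1 + K1/[H⁺] + K1K2/[H⁺]²) = 1/(1 + 10^+2.05 + 10^+1.19) = 0.007771
DIC = [CO2*]/α₀ = 9.265×10^-6 / 0.007771 = 1.19 mmol/kg

DIC = 1.19 mmol/kg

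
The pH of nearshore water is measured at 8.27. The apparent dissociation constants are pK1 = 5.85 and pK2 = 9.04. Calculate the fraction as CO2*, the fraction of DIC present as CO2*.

α₀ = 1 / (1 + K1/[H⁺] + K1K2/[H⁺]²) = 1 / (1 + 10^+2.42 + 10^+1.65)
   = 1 / (1 + 263.03 + 44.668) = 1/308.70 = 0.003239

α₀ = 0.00324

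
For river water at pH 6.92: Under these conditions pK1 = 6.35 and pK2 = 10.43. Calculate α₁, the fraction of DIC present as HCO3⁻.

α₁ = 0.788

α₁ = 1 / (1 + [H⁺]/K1 + K2/[H⁺]) = 1 / (1 + 10^-0.57 + 10^-3.51)
   = 1 / (1 + 0.26915 + 0.00030903) = 1/1.2695 = 0.7877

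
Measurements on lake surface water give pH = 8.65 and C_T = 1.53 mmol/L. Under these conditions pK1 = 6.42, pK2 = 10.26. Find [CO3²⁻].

[CO3²⁻] = 0.0364 mmol/L

α₂ = 1 / (1 + [H⁺]/K2 + [H⁺]²/(K1K2)) = 1 / (1 + 10^+1.61 + 10^-0.62)
   = 1 / (1 + 40.738 + 0.23988) = 1/41.978 = 0.02382
[CO3²⁻] = α₂ × DIC = 0.02382 × 1.53 = 0.0364 mmol/L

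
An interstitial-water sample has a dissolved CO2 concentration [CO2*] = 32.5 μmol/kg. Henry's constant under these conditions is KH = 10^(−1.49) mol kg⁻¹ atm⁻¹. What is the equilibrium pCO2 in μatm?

KH = 10^(−1.49) = 3.236×10^-2 mol kg⁻¹ atm⁻¹
pCO2 = [CO2*]/KH = 32.5×10^-6 / 3.236×10^-2 = 1.00×10^-3 atm = 1000 μatm

pCO2 = 1000 μatm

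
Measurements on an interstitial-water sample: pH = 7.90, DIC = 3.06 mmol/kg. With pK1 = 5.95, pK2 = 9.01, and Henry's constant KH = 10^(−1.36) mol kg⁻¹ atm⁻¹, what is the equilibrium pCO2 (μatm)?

pCO2 = 722 μatm

α₀ = 1 / (1 + K1/[H⁺] + K1K2/[H⁺]²) = 1 / (1 + 10^+1.95 + 10^+0.84)
   = 1 / (1 + 89.125 + 6.9183) = 1/97.043 = 0.01030
[CO2*] = α₀ × DIC = 0.01030 × 3.06 = 0.03153 mmol/kg
pCO2 = [CO2*]/KH = 3.153×10^-5 / 4.365×10^-2 = 722 μatm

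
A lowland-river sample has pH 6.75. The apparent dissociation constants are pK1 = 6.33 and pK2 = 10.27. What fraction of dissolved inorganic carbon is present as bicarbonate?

α₁ = 1 / (1 + [H⁺]/K1 + K2/[H⁺]) = 1 / (1 + 10^-0.42 + 10^-3.52)
   = 1 / (1 + 0.38019 + 0.00030200) = 1/1.3805 = 0.7244

α₁ = 0.724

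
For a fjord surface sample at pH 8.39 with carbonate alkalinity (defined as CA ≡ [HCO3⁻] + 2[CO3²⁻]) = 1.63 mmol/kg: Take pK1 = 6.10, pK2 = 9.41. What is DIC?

CA = [HCO3⁻] + 2[CO3²⁻] = (α₁ + 2α₂)·DIC
At pH 8.39: [H⁺]/K1 = 10^-2.29 = 0.0051286, K2/[H⁺] = 10^-1.02 = 0.095499
α₁ = 1/(1 + 0.0051286 + 0.095499) = 1/1.1006 = 0.9086; α₂ = α₁·K2/[H⁺] = 0.08677
α₁ + 2α₂ = 1.0821
DIC = CA / (α₁ + 2α₂) = 1.63 / 1.0821 = 1.51 mmol/kg

DIC = 1.51 mmol/kg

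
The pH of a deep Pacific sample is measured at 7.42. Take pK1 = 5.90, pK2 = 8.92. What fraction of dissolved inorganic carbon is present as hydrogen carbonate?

α₁ = 0.942

α₁ = 1 / (1 + [H⁺]/K1 + K2/[H⁺]) = 1 / (1 + 10^-1.52 + 10^-1.50)
   = 1 / (1 + 0.030200 + 0.031623) = 1/1.0618 = 0.9418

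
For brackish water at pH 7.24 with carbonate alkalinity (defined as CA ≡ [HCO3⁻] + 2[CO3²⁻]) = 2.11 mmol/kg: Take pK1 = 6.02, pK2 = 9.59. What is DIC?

CA = [HCO3⁻] + 2[CO3²⁻] = (α₁ + 2α₂)·DIC
At pH 7.24: [H⁺]/K1 = 10^-1.22 = 0.060256, K2/[H⁺] = 10^-2.35 = 0.0044668
α₁ = 1/(1 + 0.060256 + 0.0044668) = 1/1.0647 = 0.9392; α₂ = α₁·K2/[H⁺] = 0.004195
α₁ + 2α₂ = 0.9476
DIC = CA / (α₁ + 2α₂) = 2.11 / 0.9476 = 2.23 mmol/kg

DIC = 2.23 mmol/kg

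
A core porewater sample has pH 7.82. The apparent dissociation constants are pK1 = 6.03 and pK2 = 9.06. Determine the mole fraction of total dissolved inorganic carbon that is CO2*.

α₀ = 0.0151

α₀ = 1 / (1 + K1/[H⁺] + K1K2/[H⁺]²) = 1 / (1 + 10^+1.79 + 10^+0.55)
   = 1 / (1 + 61.660 + 3.5481) = 1/66.208 = 0.01510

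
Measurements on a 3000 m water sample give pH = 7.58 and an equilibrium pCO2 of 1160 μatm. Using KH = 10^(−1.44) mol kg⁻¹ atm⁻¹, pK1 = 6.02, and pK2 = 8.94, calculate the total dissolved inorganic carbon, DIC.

[CO2*] = KH · pCO2 = 10^(−1.44) × 1160×10^-6 = 4.212×10^-5 mol/kg
α₀ = 1/(1 + K1/[H⁺] + K1K2/[H⁺]²) = 1/(1 + 10^+1.56 + 10^+0.20) = 0.02571
DIC = [CO2*]/α₀ = 4.212×10^-5 / 0.02571 = 1.64 mmol/kg

DIC = 1.64 mmol/kg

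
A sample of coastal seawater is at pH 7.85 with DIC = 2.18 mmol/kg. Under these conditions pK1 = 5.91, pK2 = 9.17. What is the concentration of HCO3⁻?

α₁ = 1 / (1 + [H⁺]/K1 + K2/[H⁺]) = 1 / (1 + 10^-1.94 + 10^-1.32)
   = 1 / (1 + 0.011482 + 0.047863) = 1/1.0593 = 0.9440
[HCO3⁻] = α₁ × DIC = 0.9440 × 2.18 = 2.06 mmol/kg

[HCO3⁻] = 2.06 mmol/kg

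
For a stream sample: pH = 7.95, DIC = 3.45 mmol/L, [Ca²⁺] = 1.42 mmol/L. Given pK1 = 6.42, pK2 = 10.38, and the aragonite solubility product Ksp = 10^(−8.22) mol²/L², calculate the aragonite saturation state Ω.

Ω = 2.92

α₂ = 1 / (1 + [H⁺]/K2 + [H⁺]²/(K1K2)) = 1 / (1 + 10^+2.43 + 10^+0.90)
   = 1 / (1 + 269.15 + 7.9433) = 1/278.10 = 0.003596
[CO3²⁻] = α₂ × DIC = 0.003596 × 3.45 = 0.01241 mmol/L = 12.41 μmol/L
Ksp = 10^(−8.22) = 6.026×10^-9
Ω = [Ca²⁺][CO3²⁻]/Ksp = (1.42×10^-3)(1.241×10^-5) / 6.026×10^-9 = 2.92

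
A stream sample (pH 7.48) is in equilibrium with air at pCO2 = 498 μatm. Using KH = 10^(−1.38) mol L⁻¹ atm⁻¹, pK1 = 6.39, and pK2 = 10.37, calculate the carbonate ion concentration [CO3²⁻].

[CO3²⁻] = 0.329 μmol/L

[CO2*] = KH · pCO2 = 10^(−1.38) × 498×10^-6 = 2.076×10^-5 mol/L
α₀ = 1/(1 + K1/[H⁺] + K1K2/[H⁺]²) = 1/(1 + 10^+1.09 + 10^-1.80) = 0.07508
DIC = [CO2*]/α₀ = 2.076×10^-5 / 0.07508 = 0.2765 mmol/L
[CO3²⁻] = α₂·DIC; α₂ = 0.001190, so [CO3²⁻] = 0.001190 × 0.2765 = 0.000329 mmol/L = 0.329 μmol/L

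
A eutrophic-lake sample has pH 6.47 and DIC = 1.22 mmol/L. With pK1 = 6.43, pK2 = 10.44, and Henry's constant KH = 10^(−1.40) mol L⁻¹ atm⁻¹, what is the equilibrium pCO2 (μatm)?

pCO2 = 1.46×10^4 μatm

α₀ = 1 / (1 + K1/[H⁺] + K1K2/[H⁺]²) = 1 / (1 + 10^+0.04 + 10^-3.93)
   = 1 / (1 + 1.0965 + 0.00011749) = 1/2.0966 = 0.4770
[CO2*] = α₀ × DIC = 0.4770 × 1.22 = 0.5819 mmol/L
pCO2 = [CO2*]/KH = 5.819×10^-4 / 3.981×10^-2 = 1.46×10^4 μatm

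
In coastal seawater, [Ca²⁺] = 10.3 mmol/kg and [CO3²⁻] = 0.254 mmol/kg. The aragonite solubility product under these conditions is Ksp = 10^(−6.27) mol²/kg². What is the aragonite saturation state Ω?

Ksp = 10^(−6.27) = 5.370×10^-7
Ω = [Ca²⁺][CO3²⁻]/Ksp = (10.3×10^-3)(0.254×10^-3) / 5.370×10^-7 = 4.87

Ω = 4.87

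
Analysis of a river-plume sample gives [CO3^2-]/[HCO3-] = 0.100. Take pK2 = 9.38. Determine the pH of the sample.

pH = 8.38

From K2 = [H⁺][CO3^2-]/[HCO3-]:  pH = pK2 + log₁₀([CO3^2-]/[HCO3-])
log₁₀(0.100) = -1.000
pH = 9.38 + (-1.000) = 8.38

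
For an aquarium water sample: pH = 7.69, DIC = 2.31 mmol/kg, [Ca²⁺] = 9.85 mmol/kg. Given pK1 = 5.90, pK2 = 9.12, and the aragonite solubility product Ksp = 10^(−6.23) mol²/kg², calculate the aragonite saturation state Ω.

α₂ = 1 / (1 + [H⁺]/K2 + [H⁺]²/(K1K2)) = 1 / (1 + 10^+1.43 + 10^-0.36)
   = 1 / (1 + 26.915 + 0.43652) = 1/28.352 = 0.03527
[CO3²⁻] = α₂ × DIC = 0.03527 × 2.31 = 0.08148 mmol/kg
Ksp = 10^(−6.23) = 5.888×10^-7
Ω = [Ca²⁺][CO3²⁻]/Ksp = (9.85×10^-3)(8.148×10^-5) / 5.888×10^-7 = 1.36

Ω = 1.36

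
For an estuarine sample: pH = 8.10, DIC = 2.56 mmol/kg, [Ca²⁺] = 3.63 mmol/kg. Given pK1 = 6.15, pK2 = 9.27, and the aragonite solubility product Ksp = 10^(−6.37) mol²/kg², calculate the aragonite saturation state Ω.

Ω = 1.37

α₂ = 1 / (1 + [H⁺]/K2 + [H⁺]²/(K1K2)) = 1 / (1 + 10^+1.17 + 10^-0.78)
   = 1 / (1 + 14.791 + 0.16596) = 1/15.957 = 0.06267
[CO3²⁻] = α₂ × DIC = 0.06267 × 2.56 = 0.1604 mmol/kg
Ksp = 10^(−6.37) = 4.266×10^-7
Ω = [Ca²⁺][CO3²⁻]/Ksp = (3.63×10^-3)(1.604×10^-4) / 4.266×10^-7 = 1.37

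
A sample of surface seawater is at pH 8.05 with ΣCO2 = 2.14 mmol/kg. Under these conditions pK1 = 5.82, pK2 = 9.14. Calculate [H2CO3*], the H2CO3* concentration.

α₀ = 1 / (1 + K1/[H⁺] + K1K2/[H⁺]²) = 1 / (1 + 10^+2.23 + 10^+1.14)
   = 1 / (1 + 169.82 + 13.804) = 1/184.63 = 0.005416
[CO2*] = α₀ × DIC = 0.005416 × 2.14 = 0.0116 mmol/kg = 11.6 μmol/kg

[CO2*] = 11.6 μmol/kg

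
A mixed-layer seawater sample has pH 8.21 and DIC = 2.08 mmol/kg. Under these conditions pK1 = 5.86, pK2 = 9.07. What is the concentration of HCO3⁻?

α₁ = 1 / (1 + [H⁺]/K1 + K2/[H⁺]) = 1 / (1 + 10^-2.35 + 10^-0.86)
   = 1 / (1 + 0.0044668 + 0.13804) = 1/1.1425 = 0.8753
[HCO3⁻] = α₁ × DIC = 0.8753 × 2.08 = 1.82 mmol/kg

[HCO3⁻] = 1.82 mmol/kg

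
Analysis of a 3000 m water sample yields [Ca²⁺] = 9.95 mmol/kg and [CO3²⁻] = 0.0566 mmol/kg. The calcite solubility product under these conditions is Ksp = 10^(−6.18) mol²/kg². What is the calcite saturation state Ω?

Ω = 0.852

Ksp = 10^(−6.18) = 6.607×10^-7
Ω = [Ca²⁺][CO3²⁻]/Ksp = (9.95×10^-3)(0.0566×10^-3) / 6.607×10^-7 = 0.852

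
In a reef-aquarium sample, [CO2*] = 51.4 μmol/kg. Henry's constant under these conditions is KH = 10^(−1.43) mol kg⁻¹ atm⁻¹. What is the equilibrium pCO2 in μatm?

KH = 10^(−1.43) = 3.715×10^-2 mol kg⁻¹ atm⁻¹
pCO2 = [CO2*]/KH = 51.4×10^-6 / 3.715×10^-2 = 1.38×10^-3 atm = 1380 μatm

pCO2 = 1380 μatm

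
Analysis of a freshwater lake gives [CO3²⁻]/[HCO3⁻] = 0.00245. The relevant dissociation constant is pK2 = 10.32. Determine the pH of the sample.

pH = 7.71

From K2 = [H⁺][CO3²⁻]/[HCO3⁻]:  pH = pK2 + log₁₀([CO3²⁻]/[HCO3⁻])
log₁₀(0.00245) = -2.611
pH = 10.32 + (-2.611) = 7.71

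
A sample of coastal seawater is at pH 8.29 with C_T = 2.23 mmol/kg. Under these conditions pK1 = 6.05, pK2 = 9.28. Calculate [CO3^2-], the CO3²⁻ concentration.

[CO3²⁻] = 0.206 mmol/kg

α₂ = 1 / (1 + [H⁺]/K2 + [H⁺]²/(K1K2)) = 1 / (1 + 10^+0.99 + 10^-1.25)
   = 1 / (1 + 9.7724 + 0.056234) = 1/10.829 = 0.09235
[CO3²⁻] = α₂ × DIC = 0.09235 × 2.23 = 0.206 mmol/kg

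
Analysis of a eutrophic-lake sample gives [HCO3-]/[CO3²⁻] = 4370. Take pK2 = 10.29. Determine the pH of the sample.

pH = 6.65

From K2 = [H⁺][CO3²⁻]/[HCO3-]:  pH = pK2 − log₁₀([HCO3-]/[CO3²⁻])
log₁₀(4370) = +3.640
pH = 10.29 − (+3.640) = 6.65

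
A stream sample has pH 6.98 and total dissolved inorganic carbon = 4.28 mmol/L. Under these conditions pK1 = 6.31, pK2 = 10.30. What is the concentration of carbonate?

[CO3²⁻] = 1.69 μmol/L

α₂ = 1 / (1 + [H⁺]/K2 + [H⁺]²/(K1K2)) = 1 / (1 + 10^+3.32 + 10^+2.65)
   = 1 / (1 + 2089.3 + 446.68) = 1/2537.0 = 0.0003942
[CO3²⁻] = α₂ × DIC = 0.0003942 × 4.28 = 0.00169 mmol/L = 1.69 μmol/L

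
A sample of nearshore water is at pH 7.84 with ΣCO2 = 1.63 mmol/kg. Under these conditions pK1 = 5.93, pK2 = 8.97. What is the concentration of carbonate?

[CO3²⁻] = 0.111 mmol/kg

α₂ = 1 / (1 + [H⁺]/K2 + [H⁺]²/(K1K2)) = 1 / (1 + 10^+1.13 + 10^-0.78)
   = 1 / (1 + 13.490 + 0.16596) = 1/14.656 = 0.06823
[CO3²⁻] = α₂ × DIC = 0.06823 × 1.63 = 0.111 mmol/kg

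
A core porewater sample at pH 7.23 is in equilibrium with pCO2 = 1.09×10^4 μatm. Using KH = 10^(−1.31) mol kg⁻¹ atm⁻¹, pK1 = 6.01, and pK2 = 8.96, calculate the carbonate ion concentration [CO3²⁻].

[CO3²⁻] = 0.165 mmol/kg

[CO2*] = KH · pCO2 = 10^(−1.31) × 1.09×10^4×10^-6 = 5.339×10^-4 mol/kg
α₀ = 1/(1 + K1/[H⁺] + K1K2/[H⁺]²) = 1/(1 + 10^+1.22 + 10^-0.51) = 0.05585
DIC = [CO2*]/α₀ = 5.339×10^-4 / 0.05585 = 9.559 mmol/kg
[CO3²⁻] = α₂·DIC; α₂ = 0.01726, so [CO3²⁻] = 0.01726 × 9.559 = 0.165 mmol/kg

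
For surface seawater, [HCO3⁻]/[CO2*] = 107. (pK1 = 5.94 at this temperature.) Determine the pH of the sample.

From K1 = [H⁺][HCO3⁻]/[CO2*]:  pH = pK1 + log₁₀([HCO3⁻]/[CO2*])
log₁₀(107) = +2.029
pH = 5.94 + (+2.029) = 7.97

pH = 7.97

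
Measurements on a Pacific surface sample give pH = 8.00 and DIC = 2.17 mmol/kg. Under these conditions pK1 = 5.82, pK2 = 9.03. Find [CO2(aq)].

α₀ = 1 / (1 + K1/[H⁺] + K1K2/[H⁺]²) = 1 / (1 + 10^+2.18 + 10^+1.15)
   = 1 / (1 + 151.36 + 14.125) = 1/166.48 = 0.006007
[CO2*] = α₀ × DIC = 0.006007 × 2.17 = 0.0130 mmol/kg = 13.0 μmol/kg

[CO2*] = 13.0 μmol/kg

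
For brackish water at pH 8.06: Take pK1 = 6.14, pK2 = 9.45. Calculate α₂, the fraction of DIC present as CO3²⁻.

α₂ = 1 / (1 + [H⁺]/K2 + [H⁺]²/(K1K2)) = 1 / (1 + 10^+1.39 + 10^-0.53)
   = 1 / (1 + 24.547 + 0.29512) = 1/25.842 = 0.03870

α₂ = 0.0387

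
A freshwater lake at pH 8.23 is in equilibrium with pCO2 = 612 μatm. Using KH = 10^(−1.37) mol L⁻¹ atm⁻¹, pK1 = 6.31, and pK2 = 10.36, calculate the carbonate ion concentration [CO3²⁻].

[CO3²⁻] = 16.1 μmol/L

[CO2*] = KH · pCO2 = 10^(−1.37) × 612×10^-6 = 2.611×10^-5 mol/L
α₀ = 1/(1 + K1/[H⁺] + K1K2/[H⁺]²) = 1/(1 + 10^+1.92 + 10^-0.21) = 0.01179
DIC = [CO2*]/α₀ = 2.611×10^-5 / 0.01179 = 2.214 mmol/L
[CO3²⁻] = α₂·DIC; α₂ = 0.007272, so [CO3²⁻] = 0.007272 × 2.214 = 0.0161 mmol/L = 16.1 μmol/L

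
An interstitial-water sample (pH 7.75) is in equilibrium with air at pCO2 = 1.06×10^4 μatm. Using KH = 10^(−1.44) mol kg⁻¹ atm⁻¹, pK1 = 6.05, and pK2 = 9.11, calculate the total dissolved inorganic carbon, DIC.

[CO2*] = KH · pCO2 = 10^(−1.44) × 1.06×10^4×10^-6 = 3.849×10^-4 mol/kg
α₀ = 1/(1 + K1/[H⁺] + K1K2/[H⁺]²) = 1/(1 + 10^+1.70 + 10^+0.34) = 0.01876
DIC = [CO2*]/α₀ = 3.849×10^-4 / 0.01876 = 20.5 mmol/kg

DIC = 20.5 mmol/kg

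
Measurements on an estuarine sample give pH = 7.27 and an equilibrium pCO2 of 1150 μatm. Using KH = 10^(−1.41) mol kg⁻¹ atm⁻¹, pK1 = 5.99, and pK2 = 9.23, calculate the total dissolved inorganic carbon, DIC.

DIC = 0.907 mmol/kg

[CO2*] = KH · pCO2 = 10^(−1.41) × 1150×10^-6 = 4.474×10^-5 mol/kg
α₀ = 1/(1 + K1/[H⁺] + K1K2/[H⁺]²) = 1/(1 + 10^+1.28 + 10^-0.68) = 0.04935
DIC = [CO2*]/α₀ = 4.474×10^-5 / 0.04935 = 0.907 mmol/kg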